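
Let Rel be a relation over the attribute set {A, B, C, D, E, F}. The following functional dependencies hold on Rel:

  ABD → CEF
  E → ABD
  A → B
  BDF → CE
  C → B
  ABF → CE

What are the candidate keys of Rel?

E, AD, AF, BDF, CDF

{E}⁺: E→ABD adds A, B, D; ABD→CEF adds C, F → {A, B, C, D, E, F}.
{A, D}⁺: A→B adds B; ABD→CEF adds C, E, F → {A, B, C, D, E, F}. Minimal: {D}⁺ = {D}; {A}⁺ = {A, B} — none reach the full schema.
{A, F}⁺: A→B adds B; ABF→CE adds C, E; E→ABD adds D → {A, B, C, D, E, F}. Minimal: {F}⁺ = {F}; {A}⁺ = {A, B} — none reach the full schema.
{B, D, F}⁺: BDF→CE adds C, E; E→ABD adds A → {A, B, C, D, E, F}. Minimal: {D, F}⁺ = {D, F}; {B, F}⁺ = {B, F}; {B, D}⁺ = {B, D} — none reach the full schema.
{C, D, F}⁺: C→B adds B; BDF→CE adds E; E→ABD adds A → {A, B, C, D, E, F}. Minimal: {D, F}⁺ = {D, F}; {C, F}⁺ = {B, C, F}; {C, D}⁺ = {B, C, D} — none reach the full schema.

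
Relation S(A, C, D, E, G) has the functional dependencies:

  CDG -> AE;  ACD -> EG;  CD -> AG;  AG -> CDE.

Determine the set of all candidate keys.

{A, G}⁺: AG→CDE adds C, D, E → {A, C, D, E, G}.
{C, D}⁺: CD→AG adds A, G; AG→CDE adds E → {A, C, D, E, G}.

AG, CD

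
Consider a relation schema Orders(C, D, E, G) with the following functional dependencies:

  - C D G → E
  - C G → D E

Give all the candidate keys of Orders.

(C, G)

Attributes C, G never appear on any right-hand side, so every candidate key must contain {C, G}.
{C, G}⁺ = {C, D, E, G}, which is all of the schema, so {C, G} is the only candidate key.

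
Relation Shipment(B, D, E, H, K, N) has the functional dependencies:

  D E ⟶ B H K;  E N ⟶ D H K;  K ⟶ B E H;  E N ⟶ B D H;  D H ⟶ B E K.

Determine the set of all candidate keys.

(E, N), (K, N), (D, H, N)

Attribute N never appears on the right-hand side of any dependency, so N must belong to every candidate key.
{N}⁺ = {N}, which is not all of the schema, so we must add further attributes.
{E, N}⁺: EN→DHK adds D, H, K; K→BEH adds B → {B, D, E, H, K, N}. Minimal: {N}⁺ = {N}; {E}⁺ = {E} — none reach the full schema.
{K, N}⁺: K→BEH adds B, E, H; EN→BDH adds D → {B, D, E, H, K, N}. Minimal: {N}⁺ = {N}; {K}⁺ = {B, E, H, K} — none reach the full schema.
{D, H, N}⁺: DH→BEK adds B, E, K → {B, D, E, H, K, N}. Minimal: {H, N}⁺ = {H, N}; {D, N}⁺ = {D, N}; {D, H}⁺ = {B, D, E, H, K} — none reach the full schema.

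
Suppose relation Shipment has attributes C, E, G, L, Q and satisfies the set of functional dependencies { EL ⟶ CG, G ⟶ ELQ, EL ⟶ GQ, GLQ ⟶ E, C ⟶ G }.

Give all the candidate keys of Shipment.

{C}⁺: C→G adds G; G→ELQ adds E, L, Q → {C, E, G, L, Q}.
{G}⁺: G→ELQ adds E, L, Q; EL→CG adds C → {C, E, G, L, Q}.
{E, L}⁺: EL→CG adds C, G; G→ELQ adds Q → {C, E, G, L, Q}. Minimal: {L}⁺ = {L}; {E}⁺ = {E} — none reach the full schema.

{C}, {G}, {E, L}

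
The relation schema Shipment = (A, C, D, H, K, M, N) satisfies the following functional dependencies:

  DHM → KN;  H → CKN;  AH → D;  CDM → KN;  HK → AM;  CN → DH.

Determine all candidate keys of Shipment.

{H}⁺: H→CKN adds C, K, N; HK→AM adds A, M; CN→DH adds D → {A, C, D, H, K, M, N}.
{C, N}⁺: CN→DH adds D, H; H→CKN adds K; HK→AM adds A, M → {A, C, D, H, K, M, N}.
{C, D, M}⁺: CDM→KN adds K, N; CN→DH adds H; HK→AM adds A → {A, C, D, H, K, M, N}.
Any other superkey contains one of these as a subset, so there are no further candidate keys.

(H), (C, N), (C, D, M)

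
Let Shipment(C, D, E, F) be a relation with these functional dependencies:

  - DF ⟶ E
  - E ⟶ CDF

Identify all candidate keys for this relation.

{E}, {D, F}

{E}⁺: E→CDF adds C, D, F → {C, D, E, F}.
{D, F}⁺: DF→E adds E; E→CDF adds C → {C, D, E, F}. Minimal: {F}⁺ = {F}; {D}⁺ = {D} — none reach the full schema.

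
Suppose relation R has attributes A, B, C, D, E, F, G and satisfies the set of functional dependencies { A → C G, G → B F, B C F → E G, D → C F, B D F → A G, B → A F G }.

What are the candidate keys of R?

(A, D); (B, D); (D, G)

Attribute D never appears on the right-hand side of any dependency, so D must belong to every candidate key.
{D}⁺ = {C, D, F}, which is not all of the schema, so we must add further attributes.
{A, D}⁺: A→CG adds C, G; G→BF adds B, F; BCF→EG adds E → {A, B, C, D, E, F, G}.
{B, D}⁺: D→CF adds C, F; BDF→AG adds A, G; BCF→EG adds E → {A, B, C, D, E, F, G}.
{D, G}⁺: G→BF adds B, F; D→CF adds C; BDF→AG adds A; BCF→EG adds E → {A, B, C, D, E, F, G}.
Any other superkey contains one of these as a subset, so there are no further candidate keys.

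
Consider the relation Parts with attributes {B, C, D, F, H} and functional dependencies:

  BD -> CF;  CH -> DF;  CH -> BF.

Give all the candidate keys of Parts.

(C, H), (B, D, H)

{C, H}⁺: CH→DF adds D, F; CH→BF adds B → {B, C, D, F, H}.
{B, D, H}⁺: BD→CF adds C, F → {B, C, D, F, H}.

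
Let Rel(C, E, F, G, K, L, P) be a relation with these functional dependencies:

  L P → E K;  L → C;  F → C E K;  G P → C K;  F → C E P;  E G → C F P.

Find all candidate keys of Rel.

EGL; FGL; GLP

{E, G, L}⁺: L→C adds C; EG→CFP adds F, P; LP→EK adds K → {C, E, F, G, K, L, P}. Minimal: {G, L}⁺ = {C, G, L}; {E, L}⁺ = {C, E, L}; {E, G}⁺ = {C, E, F, G, K, P} — none reach the full schema.
{F, G, L}⁺: L→C adds C; F→CEK adds E, K; F→CEP adds P → {C, E, F, G, K, L, P}. Minimal: {G, L}⁺ = {C, G, L}; {F, L}⁺ = {C, E, F, K, L, P}; {F, G}⁺ = {C, E, F, G, K, P} — none reach the full schema.
{G, L, P}⁺: LP→EK adds E, K; L→C adds C; EG→CFP adds F → {C, E, F, G, K, L, P}. Minimal: {L, P}⁺ = {C, E, K, L, P}; {G, P}⁺ = {C, G, K, P}; {G, L}⁺ = {C, G, L} — none reach the full schema.
Any other superkey contains one of these as a subset, so there are no further candidate keys.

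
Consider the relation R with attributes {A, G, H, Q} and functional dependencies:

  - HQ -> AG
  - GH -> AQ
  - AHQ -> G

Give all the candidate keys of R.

GH, HQ

Attribute H never appears on the right-hand side of any dependency, so H must belong to every candidate key.
{H}⁺ = {H}, which is not all of the schema, so we must add further attributes.
{G, H}⁺: GH→AQ adds A, Q → {A, G, H, Q}. Minimal: {H}⁺ = {H}; {G}⁺ = {G} — none reach the full schema.
{H, Q}⁺: HQ→AG adds A, G → {A, G, H, Q}. Minimal: {Q}⁺ = {Q}; {H}⁺ = {H} — none reach the full schema.
Any other superkey contains one of these as a subset, so there are no further candidate keys.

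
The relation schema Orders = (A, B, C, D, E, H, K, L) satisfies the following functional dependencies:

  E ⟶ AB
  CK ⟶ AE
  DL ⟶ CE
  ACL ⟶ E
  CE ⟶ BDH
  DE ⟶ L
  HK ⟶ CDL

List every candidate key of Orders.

{C, K}; {H, K}; {D, E, K}; {D, K, L}

Attribute K never appears on the right-hand side of any dependency, so K must belong to every candidate key.
{K}⁺ = {K}, which is not all of the schema, so we must add further attributes.
{C, K}⁺: CK→AE adds A, E; CE→BDH adds B, D, H; DE→L adds L → {A, B, C, D, E, H, K, L}. Minimal: {K}⁺ = {K}; {C}⁺ = {C} — none reach the full schema.
{H, K}⁺: HK→CDL adds C, D, L; CK→AE adds A, E; CE→BDH adds B → {A, B, C, D, E, H, K, L}. Minimal: {K}⁺ = {K}; {H}⁺ = {H} — none reach the full schema.
{D, E, K}⁺: E→AB adds A, B; DE→L adds L; DL→CE adds C; CE→BDH adds H → {A, B, C, D, E, H, K, L}. Minimal: {E, K}⁺ = {A, B, E, K}; {D, K}⁺ = {D, K}; {D, E}⁺ = {A, B, C, D, E, H, L} — none reach the full schema.
{D, K, L}⁺: DL→CE adds C, E; CE→BDH adds B, H; E→AB adds A → {A, B, C, D, E, H, K, L}. Minimal: {K, L}⁺ = {K, L}; {D, L}⁺ = {A, B, C, D, E, H, L}; {D, K}⁺ = {D, K} — none reach the full schema.
Any other superkey contains one of these as a subset, so there are no further candidate keys.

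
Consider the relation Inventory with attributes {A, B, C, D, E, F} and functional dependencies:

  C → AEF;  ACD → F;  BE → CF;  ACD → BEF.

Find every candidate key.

{C, D}⁺: C→AEF adds A, E, F; ACD→BEF adds B → {A, B, C, D, E, F}.
{B, D, E}⁺: BE→CF adds C, F; C→AEF adds A → {A, B, C, D, E, F}.
Any other superkey contains one of these as a subset, so there are no further candidate keys.

(C, D), (B, D, E)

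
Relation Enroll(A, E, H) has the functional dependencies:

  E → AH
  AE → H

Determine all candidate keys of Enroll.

Attribute E never appears on the right-hand side of any dependency, so E must belong to every candidate key.
{E}⁺ = {A, E, H}, which is all of the schema, so {E} is the only candidate key.

{E}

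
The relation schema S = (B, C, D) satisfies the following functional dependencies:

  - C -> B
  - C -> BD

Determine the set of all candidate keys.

{C}⁺: C→B adds B; C→BD adds D → {B, C, D}.

(C)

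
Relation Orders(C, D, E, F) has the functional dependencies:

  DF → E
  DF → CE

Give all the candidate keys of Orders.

Attributes D, F never appear on any right-hand side, so every candidate key must contain {D, F}.
{D, F}⁺ = {C, D, E, F}, which is all of the schema, so {D, F} is the only candidate key.

(D, F)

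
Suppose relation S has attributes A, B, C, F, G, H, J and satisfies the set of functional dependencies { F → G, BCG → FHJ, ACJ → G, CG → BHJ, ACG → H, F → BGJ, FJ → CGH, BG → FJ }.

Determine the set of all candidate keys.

Attribute A never appears on the right-hand side of any dependency, so A must belong to every candidate key.
{A}⁺ = {A}, which is not all of the schema, so we must add further attributes.
{A, F}⁺: F→G adds G; F→BGJ adds B, J; FJ→CGH adds C, H → {A, B, C, F, G, H, J}.
{A, B, G}⁺: BG→FJ adds F, J; FJ→CGH adds C, H → {A, B, C, F, G, H, J}.
{A, C, G}⁺: CG→BHJ adds B, H, J; BG→FJ adds F → {A, B, C, F, G, H, J}.
{A, C, J}⁺: ACJ→G adds G; CG→BHJ adds B, H; BG→FJ adds F → {A, B, C, F, G, H, J}.

{A, F}; {A, B, G}; {A, C, G}; {A, C, J}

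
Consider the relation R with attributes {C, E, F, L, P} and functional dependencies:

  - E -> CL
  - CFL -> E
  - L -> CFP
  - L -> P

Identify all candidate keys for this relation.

{E}⁺: E→CL adds C, L; L→CFP adds F, P → {C, E, F, L, P}.
{L}⁺: L→CFP adds C, F, P; CFL→E adds E → {C, E, F, L, P}.

(E), (L)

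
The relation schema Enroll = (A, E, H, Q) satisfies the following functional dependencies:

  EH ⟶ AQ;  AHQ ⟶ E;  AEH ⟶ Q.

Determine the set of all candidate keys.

Attribute H never appears on the right-hand side of any dependency, so H must belong to every candidate key.
{H}⁺ = {H}, which is not all of the schema, so we must add further attributes.
{E, H}⁺: EH→AQ adds A, Q → {A, E, H, Q}. Minimal: {H}⁺ = {H}; {E}⁺ = {E} — none reach the full schema.
{A, H, Q}⁺: AHQ→E adds E → {A, E, H, Q}. Minimal: {H, Q}⁺ = {H, Q}; {A, Q}⁺ = {A, Q}; {A, H}⁺ = {A, H} — none reach the full schema.

EH; AHQ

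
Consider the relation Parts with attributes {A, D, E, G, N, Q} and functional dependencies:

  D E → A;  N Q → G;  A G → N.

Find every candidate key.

Attributes D, E, Q never appear on any right-hand side, so every candidate key must contain {D, E, Q}.
{D, E, Q}⁺ = {A, D, E, Q}, which is not all of the schema, so we must add further attributes.
{D, E, G, Q}⁺: DE→A adds A; AG→N adds N → {A, D, E, G, N, Q}. Minimal: {E, G, Q}⁺ = {E, G, Q}; {D, G, Q}⁺ = {D, G, Q}; {D, E, Q}⁺ = {A, D, E, Q}; … — none reach the full schema.
{D, E, N, Q}⁺: DE→A adds A; NQ→G adds G → {A, D, E, G, N, Q}. Minimal: {E, N, Q}⁺ = {E, G, N, Q}; {D, N, Q}⁺ = {D, G, N, Q}; {D, E, Q}⁺ = {A, D, E, Q}; … — none reach the full schema.
Any other superkey contains one of these as a subset, so there are no further candidate keys.

DEGQ, DENQ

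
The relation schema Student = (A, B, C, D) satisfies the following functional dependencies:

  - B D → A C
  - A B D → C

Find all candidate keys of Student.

{B, D}⁺: BD→AC adds A, C → {A, B, C, D}.
No other minimal superkey exists.

{B, D}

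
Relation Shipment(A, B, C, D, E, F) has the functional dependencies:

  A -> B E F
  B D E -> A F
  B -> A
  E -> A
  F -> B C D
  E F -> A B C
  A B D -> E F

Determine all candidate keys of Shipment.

A, B, E, F

{A}⁺: A→BEF adds B, E, F; F→BCD adds C, D → {A, B, C, D, E, F}.
{B}⁺: B→A adds A; A→BEF adds E, F; F→BCD adds C, D → {A, B, C, D, E, F}.
{E}⁺: E→A adds A; A→BEF adds B, F; F→BCD adds C, D → {A, B, C, D, E, F}.
{F}⁺: F→BCD adds B, C, D; B→A adds A; ABD→EF adds E → {A, B, C, D, E, F}.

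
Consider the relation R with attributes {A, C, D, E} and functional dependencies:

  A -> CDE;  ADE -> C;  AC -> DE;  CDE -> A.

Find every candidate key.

{A}⁺: A→CDE adds C, D, E → {A, C, D, E}.
{C, D, E}⁺: CDE→A adds A → {A, C, D, E}. Minimal: {D, E}⁺ = {D, E}; {C, E}⁺ = {C, E}; {C, D}⁺ = {C, D} — none reach the full schema.

A, CDE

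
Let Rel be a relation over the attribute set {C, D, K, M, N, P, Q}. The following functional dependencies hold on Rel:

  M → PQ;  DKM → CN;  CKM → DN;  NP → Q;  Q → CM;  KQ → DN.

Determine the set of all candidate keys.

Attribute K never appears on the right-hand side of any dependency, so K must belong to every candidate key.
{K}⁺ = {K}, which is not all of the schema, so we must add further attributes.
{K, M}⁺: M→PQ adds P, Q; Q→CM adds C; KQ→DN adds D, N → {C, D, K, M, N, P, Q}. Minimal: {M}⁺ = {C, M, P, Q}; {K}⁺ = {K} — none reach the full schema.
{K, Q}⁺: Q→CM adds C, M; KQ→DN adds D, N; M→PQ adds P → {C, D, K, M, N, P, Q}. Minimal: {Q}⁺ = {C, M, P, Q}; {K}⁺ = {K} — none reach the full schema.
{K, N, P}⁺: NP→Q adds Q; Q→CM adds C, M; KQ→DN adds D → {C, D, K, M, N, P, Q}. Minimal: {N, P}⁺ = {C, M, N, P, Q}; {K, P}⁺ = {K, P}; {K, N}⁺ = {K, N} — none reach the full schema.

(K, M), (K, Q), (K, N, P)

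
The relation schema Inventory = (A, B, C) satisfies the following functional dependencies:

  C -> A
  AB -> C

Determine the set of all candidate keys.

(A, B); (B, C)

Attribute B never appears on the right-hand side of any dependency, so B must belong to every candidate key.
{B}⁺ = {B}, which is not all of the schema, so we must add further attributes.
{A, B}⁺: AB→C adds C → {A, B, C}. Minimal: {B}⁺ = {B}; {A}⁺ = {A} — none reach the full schema.
{B, C}⁺: C→A adds A → {A, B, C}. Minimal: {C}⁺ = {A, C}; {B}⁺ = {B} — none reach the full schema.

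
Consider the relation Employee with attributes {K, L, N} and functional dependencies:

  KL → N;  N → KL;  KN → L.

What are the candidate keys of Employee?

{N}⁺: N→KL adds K, L → {K, L, N}.
{K, L}⁺: KL→N adds N → {K, L, N}.

{N}, {K, L}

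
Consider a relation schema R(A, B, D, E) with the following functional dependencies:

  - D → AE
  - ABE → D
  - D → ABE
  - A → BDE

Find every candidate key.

{A}⁺: A→BDE adds B, D, E → {A, B, D, E}.
{D}⁺: D→AE adds A, E; D→ABE adds B → {A, B, D, E}.
Any other superkey contains one of these as a subset, so there are no further candidate keys.

(A); (D)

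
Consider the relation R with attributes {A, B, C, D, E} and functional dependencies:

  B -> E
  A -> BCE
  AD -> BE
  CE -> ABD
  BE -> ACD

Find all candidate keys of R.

A; B; CE

{A}⁺: A→BCE adds B, C, E; CE→ABD adds D → {A, B, C, D, E}.
{B}⁺: B→E adds E; BE→ACD adds A, C, D → {A, B, C, D, E}.
{C, E}⁺: CE→ABD adds A, B, D → {A, B, C, D, E}.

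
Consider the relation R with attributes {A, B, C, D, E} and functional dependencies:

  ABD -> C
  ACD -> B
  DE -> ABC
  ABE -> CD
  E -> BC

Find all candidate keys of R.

AE; DE

{A, E}⁺: E→BC adds B, C; ABE→CD adds D → {A, B, C, D, E}. Minimal: {E}⁺ = {B, C, E}; {A}⁺ = {A} — none reach the full schema.
{D, E}⁺: DE→ABC adds A, B, C → {A, B, C, D, E}. Minimal: {E}⁺ = {B, C, E}; {D}⁺ = {D} — none reach the full schema.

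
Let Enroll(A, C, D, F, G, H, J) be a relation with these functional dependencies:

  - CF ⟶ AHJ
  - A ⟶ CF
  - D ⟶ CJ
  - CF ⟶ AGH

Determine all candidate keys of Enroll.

Attribute D never appears on the right-hand side of any dependency, so D must belong to every candidate key.
{D}⁺ = {C, D, J}, which is not all of the schema, so we must add further attributes.
{A, D}⁺: A→CF adds C, F; D→CJ adds J; CF→AGH adds G, H → {A, C, D, F, G, H, J}. Minimal: {D}⁺ = {C, D, J}; {A}⁺ = {A, C, F, G, H, J} — none reach the full schema.
{D, F}⁺: D→CJ adds C, J; CF→AGH adds A, G, H → {A, C, D, F, G, H, J}. Minimal: {F}⁺ = {F}; {D}⁺ = {C, D, J} — none reach the full schema.
Any other superkey contains one of these as a subset, so there are no further candidate keys.

{A, D}; {D, F}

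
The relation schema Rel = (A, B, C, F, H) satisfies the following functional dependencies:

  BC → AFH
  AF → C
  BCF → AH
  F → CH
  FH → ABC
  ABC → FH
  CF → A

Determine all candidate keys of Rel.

{F}⁺: F→CH adds C, H; FH→ABC adds A, B → {A, B, C, F, H}.
{B, C}⁺: BC→AFH adds A, F, H → {A, B, C, F, H}. Minimal: {C}⁺ = {C}; {B}⁺ = {B} — none reach the full schema.

{F}, {B, C}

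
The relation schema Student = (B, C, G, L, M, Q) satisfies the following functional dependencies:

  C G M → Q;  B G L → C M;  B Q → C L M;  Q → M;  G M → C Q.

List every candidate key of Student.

{B, G, L}; {B, G, M}; {B, G, Q}

Attributes B, G never appear on any right-hand side, so every candidate key must contain {B, G}.
{B, G}⁺ = {B, G}, which is not all of the schema, so we must add further attributes.
{B, G, L}⁺: BGL→CM adds C, M; GM→CQ adds Q → {B, C, G, L, M, Q}.
{B, G, M}⁺: GM→CQ adds C, Q; BQ→CLM adds L → {B, C, G, L, M, Q}.
{B, G, Q}⁺: BQ→CLM adds C, L, M → {B, C, G, L, M, Q}.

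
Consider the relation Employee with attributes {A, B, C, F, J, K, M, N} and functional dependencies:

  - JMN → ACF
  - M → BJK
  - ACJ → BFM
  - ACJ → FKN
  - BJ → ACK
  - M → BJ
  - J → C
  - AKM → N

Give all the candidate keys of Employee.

{M}⁺: M→BJK adds B, J, K; BJ→ACK adds A, C; AKM→N adds N; JMN→ACF adds F → {A, B, C, F, J, K, M, N}.
{A, J}⁺: J→C adds C; ACJ→BFM adds B, F, M; ACJ→FKN adds K, N → {A, B, C, F, J, K, M, N}. Minimal: {J}⁺ = {C, J}; {A}⁺ = {A} — none reach the full schema.
{B, J}⁺: BJ→ACK adds A, C, K; ACJ→BFM adds F, M; ACJ→FKN adds N → {A, B, C, F, J, K, M, N}. Minimal: {J}⁺ = {C, J}; {B}⁺ = {B} — none reach the full schema.
Any other superkey contains one of these as a subset, so there are no further candidate keys.

(M), (A, J), (B, J)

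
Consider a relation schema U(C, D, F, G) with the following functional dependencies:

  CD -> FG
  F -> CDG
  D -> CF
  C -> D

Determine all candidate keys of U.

(C); (D); (F)

{C}⁺: C→D adds D; CD→FG adds F, G → {C, D, F, G}.
{D}⁺: D→CF adds C, F; CD→FG adds G → {C, D, F, G}.
{F}⁺: F→CDG adds C, D, G → {C, D, F, G}.
Any other superkey contains one of these as a subset, so there are no further candidate keys.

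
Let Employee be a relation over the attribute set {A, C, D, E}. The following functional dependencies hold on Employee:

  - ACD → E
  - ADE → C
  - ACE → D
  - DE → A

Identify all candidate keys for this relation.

{D, E}⁺: DE→A adds A; ADE→C adds C → {A, C, D, E}.
{A, C, D}⁺: ACD→E adds E → {A, C, D, E}.
{A, C, E}⁺: ACE→D adds D → {A, C, D, E}.

{D, E}; {A, C, D}; {A, C, E}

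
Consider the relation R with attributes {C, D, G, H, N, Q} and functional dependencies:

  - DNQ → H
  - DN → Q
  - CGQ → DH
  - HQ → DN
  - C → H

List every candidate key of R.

{C, G, Q}, {C, D, G, N}

{C, G, Q}⁺: CGQ→DH adds D, H; HQ→DN adds N → {C, D, G, H, N, Q}. Minimal: {G, Q}⁺ = {G, Q}; {C, Q}⁺ = {C, D, H, N, Q}; {C, G}⁺ = {C, G, H} — none reach the full schema.
{C, D, G, N}⁺: DN→Q adds Q; CGQ→DH adds H → {C, D, G, H, N, Q}. Minimal: {D, G, N}⁺ = {D, G, H, N, Q}; {C, G, N}⁺ = {C, G, H, N}; {C, D, N}⁺ = {C, D, H, N, Q}; … — none reach the full schema.
Any other superkey contains one of these as a subset, so there are no further candidate keys.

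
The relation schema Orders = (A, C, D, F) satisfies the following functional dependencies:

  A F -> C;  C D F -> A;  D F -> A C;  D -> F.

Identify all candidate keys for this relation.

Attribute D never appears on the right-hand side of any dependency, so D must belong to every candidate key.
{D}⁺ = {A, C, D, F}, which is all of the schema, so {D} is the only candidate key.

{D}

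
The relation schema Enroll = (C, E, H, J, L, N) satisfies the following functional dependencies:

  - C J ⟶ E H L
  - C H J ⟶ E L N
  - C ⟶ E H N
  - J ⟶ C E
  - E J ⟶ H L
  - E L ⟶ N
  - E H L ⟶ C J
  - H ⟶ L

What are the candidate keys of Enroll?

{C}⁺: C→EHN adds E, H, N; H→L adds L; EHL→CJ adds J → {C, E, H, J, L, N}.
{J}⁺: J→CE adds C, E; EJ→HL adds H, L; EL→N adds N → {C, E, H, J, L, N}.
{E, H}⁺: H→L adds L; EL→N adds N; EHL→CJ adds C, J → {C, E, H, J, L, N}. Minimal: {H}⁺ = {H, L}; {E}⁺ = {E} — none reach the full schema.

{C}; {J}; {E, H}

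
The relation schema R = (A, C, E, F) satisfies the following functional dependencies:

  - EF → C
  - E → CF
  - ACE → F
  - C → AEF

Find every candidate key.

{C}⁺: C→AEF adds A, E, F → {A, C, E, F}.
{E}⁺: E→CF adds C, F; C→AEF adds A → {A, C, E, F}.
Any other superkey contains one of these as a subset, so there are no further candidate keys.

{C}, {E}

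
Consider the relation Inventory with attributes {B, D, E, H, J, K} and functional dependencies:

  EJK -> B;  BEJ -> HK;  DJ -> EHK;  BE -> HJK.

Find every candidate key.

DJ; BDE

Attribute D never appears on the right-hand side of any dependency, so D must belong to every candidate key.
{D}⁺ = {D}, which is not all of the schema, so we must add further attributes.
{D, J}⁺: DJ→EHK adds E, H, K; EJK→B adds B → {B, D, E, H, J, K}.
{B, D, E}⁺: BE→HJK adds H, J, K → {B, D, E, H, J, K}.
Any other superkey contains one of these as a subset, so there are no further candidate keys.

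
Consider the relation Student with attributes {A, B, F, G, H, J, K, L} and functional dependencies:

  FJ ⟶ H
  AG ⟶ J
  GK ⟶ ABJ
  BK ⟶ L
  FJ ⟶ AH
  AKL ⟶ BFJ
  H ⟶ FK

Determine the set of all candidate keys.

{G, H}, {G, K}, {A, F, G}, {F, G, J}

Attribute G never appears on the right-hand side of any dependency, so G must belong to every candidate key.
{G}⁺ = {G}, which is not all of the schema, so we must add further attributes.
{G, H}⁺: H→FK adds F, K; GK→ABJ adds A, B, J; BK→L adds L → {A, B, F, G, H, J, K, L}. Minimal: {H}⁺ = {F, H, K}; {G}⁺ = {G} — none reach the full schema.
{G, K}⁺: GK→ABJ adds A, B, J; BK→L adds L; AKL→BFJ adds F; FJ→H adds H → {A, B, F, G, H, J, K, L}. Minimal: {K}⁺ = {K}; {G}⁺ = {G} — none reach the full schema.
{A, F, G}⁺: AG→J adds J; FJ→AH adds H; H→FK adds K; GK→ABJ adds B; BK→L adds L → {A, B, F, G, H, J, K, L}. Minimal: {F, G}⁺ = {F, G}; {A, G}⁺ = {A, G, J}; {A, F}⁺ = {A, F} — none reach the full schema.
{F, G, J}⁺: FJ→H adds H; FJ→AH adds A; H→FK adds K; GK→ABJ adds B; BK→L adds L → {A, B, F, G, H, J, K, L}. Minimal: {G, J}⁺ = {G, J}; {F, J}⁺ = {A, F, H, J, K}; {F, G}⁺ = {F, G} — none reach the full schema.
Any other superkey contains one of these as a subset, so there are no further candidate keys.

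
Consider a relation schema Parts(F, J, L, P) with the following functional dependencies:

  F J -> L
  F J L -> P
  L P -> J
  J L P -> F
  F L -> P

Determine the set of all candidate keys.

{F, J}, {F, L}, {L, P}

{F, J}⁺: FJ→L adds L; FJL→P adds P → {F, J, L, P}. Minimal: {J}⁺ = {J}; {F}⁺ = {F} — none reach the full schema.
{F, L}⁺: FL→P adds P; LP→J adds J → {F, J, L, P}. Minimal: {L}⁺ = {L}; {F}⁺ = {F} — none reach the full schema.
{L, P}⁺: LP→J adds J; JLP→F adds F → {F, J, L, P}. Minimal: {P}⁺ = {P}; {L}⁺ = {L} — none reach the full schema.
Any other superkey contains one of these as a subset, so there are no further candidate keys.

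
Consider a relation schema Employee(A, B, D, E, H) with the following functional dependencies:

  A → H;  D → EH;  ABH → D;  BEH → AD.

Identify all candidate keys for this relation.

{A, B}, {B, D}, {B, E, H}

Attribute B never appears on the right-hand side of any dependency, so B must belong to every candidate key.
{B}⁺ = {B}, which is not all of the schema, so we must add further attributes.
{A, B}⁺: A→H adds H; ABH→D adds D; D→EH adds E → {A, B, D, E, H}.
{B, D}⁺: D→EH adds E, H; BEH→AD adds A → {A, B, D, E, H}.
{B, E, H}⁺: BEH→AD adds A, D → {A, B, D, E, H}.
Any other superkey contains one of these as a subset, so there are no further candidate keys.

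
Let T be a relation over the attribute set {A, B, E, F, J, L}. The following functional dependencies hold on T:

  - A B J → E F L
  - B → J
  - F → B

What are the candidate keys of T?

Attribute A never appears on the right-hand side of any dependency, so A must belong to every candidate key.
{A}⁺ = {A}, which is not all of the schema, so we must add further attributes.
{A, B}⁺: B→J adds J; ABJ→EFL adds E, F, L → {A, B, E, F, J, L}.
{A, F}⁺: F→B adds B; B→J adds J; ABJ→EFL adds E, L → {A, B, E, F, J, L}.
Any other superkey contains one of these as a subset, so there are no further candidate keys.

(A, B); (A, F)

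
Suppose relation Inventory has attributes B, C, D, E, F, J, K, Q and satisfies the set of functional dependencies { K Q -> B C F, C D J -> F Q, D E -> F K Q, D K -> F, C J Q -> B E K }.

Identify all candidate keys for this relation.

{C, D, J}⁺: CDJ→FQ adds F, Q; CJQ→BEK adds B, E, K → {B, C, D, E, F, J, K, Q}.
{D, E, J}⁺: DE→FKQ adds F, K, Q; KQ→BCF adds B, C → {B, C, D, E, F, J, K, Q}.
{D, J, K, Q}⁺: KQ→BCF adds B, C, F; CJQ→BEK adds E → {B, C, D, E, F, J, K, Q}.
Any other superkey contains one of these as a subset, so there are no further candidate keys.

{C, D, J}, {D, E, J}, {D, J, K, Q}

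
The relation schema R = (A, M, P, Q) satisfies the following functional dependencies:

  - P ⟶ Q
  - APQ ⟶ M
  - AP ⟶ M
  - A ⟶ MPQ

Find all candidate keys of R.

{A}⁺: A→MPQ adds M, P, Q → {A, M, P, Q}.
No other minimal superkey exists.

{A}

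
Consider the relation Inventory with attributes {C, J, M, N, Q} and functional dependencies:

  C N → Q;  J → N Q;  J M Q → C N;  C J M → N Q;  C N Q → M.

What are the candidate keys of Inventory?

Attribute J never appears on the right-hand side of any dependency, so J must belong to every candidate key.
{J}⁺ = {J, N, Q}, which is not all of the schema, so we must add further attributes.
{C, J}⁺: J→NQ adds N, Q; CNQ→M adds M → {C, J, M, N, Q}. Minimal: {J}⁺ = {J, N, Q}; {C}⁺ = {C} — none reach the full schema.
{J, M}⁺: J→NQ adds N, Q; JMQ→CN adds C → {C, J, M, N, Q}. Minimal: {M}⁺ = {M}; {J}⁺ = {J, N, Q} — none reach the full schema.

{C, J}, {J, M}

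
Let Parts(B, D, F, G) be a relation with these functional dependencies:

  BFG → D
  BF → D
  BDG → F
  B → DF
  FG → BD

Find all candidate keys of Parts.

Attribute G never appears on the right-hand side of any dependency, so G must belong to every candidate key.
{G}⁺ = {G}, which is not all of the schema, so we must add further attributes.
{B, G}⁺: B→DF adds D, F → {B, D, F, G}.
{F, G}⁺: FG→BD adds B, D → {B, D, F, G}.

(B, G), (F, G)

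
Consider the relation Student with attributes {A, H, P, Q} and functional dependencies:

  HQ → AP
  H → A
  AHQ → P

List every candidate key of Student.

{H, Q}

{H, Q}⁺: HQ→AP adds A, P → {A, H, P, Q}. Minimal: {Q}⁺ = {Q}; {H}⁺ = {A, H} — none reach the full schema.
No other minimal superkey exists.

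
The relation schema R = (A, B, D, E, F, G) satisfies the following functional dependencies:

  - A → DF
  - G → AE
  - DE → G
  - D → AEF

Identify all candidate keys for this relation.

{A, B}, {B, D}, {B, G}

Attribute B never appears on the right-hand side of any dependency, so B must belong to every candidate key.
{B}⁺ = {B}, which is not all of the schema, so we must add further attributes.
{A, B}⁺: A→DF adds D, F; D→AEF adds E; DE→G adds G → {A, B, D, E, F, G}. Minimal: {B}⁺ = {B}; {A}⁺ = {A, D, E, F, G} — none reach the full schema.
{B, D}⁺: D→AEF adds A, E, F; DE→G adds G → {A, B, D, E, F, G}. Minimal: {D}⁺ = {A, D, E, F, G}; {B}⁺ = {B} — none reach the full schema.
{B, G}⁺: G→AE adds A, E; A→DF adds D, F → {A, B, D, E, F, G}. Minimal: {G}⁺ = {A, D, E, F, G}; {B}⁺ = {B} — none reach the full schema.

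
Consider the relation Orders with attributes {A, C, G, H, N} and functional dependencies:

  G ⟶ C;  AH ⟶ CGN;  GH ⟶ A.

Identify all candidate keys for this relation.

AH, GH

Attribute H never appears on the right-hand side of any dependency, so H must belong to every candidate key.
{H}⁺ = {H}, which is not all of the schema, so we must add further attributes.
{A, H}⁺: AH→CGN adds C, G, N → {A, C, G, H, N}.
{G, H}⁺: G→C adds C; GH→A adds A; AH→CGN adds N → {A, C, G, H, N}.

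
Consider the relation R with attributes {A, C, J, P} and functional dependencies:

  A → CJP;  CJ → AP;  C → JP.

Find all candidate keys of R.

{A}⁺: A→CJP adds C, J, P → {A, C, J, P}.
{C}⁺: C→JP adds J, P; CJ→AP adds A → {A, C, J, P}.

{A}, {C}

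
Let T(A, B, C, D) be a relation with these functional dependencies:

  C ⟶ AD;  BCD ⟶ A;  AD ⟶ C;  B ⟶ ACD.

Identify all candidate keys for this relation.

(B)

Attribute B never appears on the right-hand side of any dependency, so B must belong to every candidate key.
{B}⁺ = {A, B, C, D}, which is all of the schema, so {B} is the only candidate key.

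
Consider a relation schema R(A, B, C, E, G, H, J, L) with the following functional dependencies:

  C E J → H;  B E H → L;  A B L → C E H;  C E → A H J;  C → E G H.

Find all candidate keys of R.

Attribute B never appears on the right-hand side of any dependency, so B must belong to every candidate key.
{B}⁺ = {B}, which is not all of the schema, so we must add further attributes.
{B, C}⁺: C→EGH adds E, G, H; BEH→L adds L; CE→AHJ adds A, J → {A, B, C, E, G, H, J, L}. Minimal: {C}⁺ = {A, C, E, G, H, J}; {B}⁺ = {B} — none reach the full schema.
{A, B, L}⁺: ABL→CEH adds C, E, H; CE→AHJ adds J; C→EGH adds G → {A, B, C, E, G, H, J, L}. Minimal: {B, L}⁺ = {B, L}; {A, L}⁺ = {A, L}; {A, B}⁺ = {A, B} — none reach the full schema.
{A, B, E, H}⁺: BEH→L adds L; ABL→CEH adds C; CE→AHJ adds J; C→EGH adds G → {A, B, C, E, G, H, J, L}. Minimal: {B, E, H}⁺ = {B, E, H, L}; {A, E, H}⁺ = {A, E, H}; {A, B, H}⁺ = {A, B, H}; … — none reach the full schema.

(B, C), (A, B, L), (A, B, E, H)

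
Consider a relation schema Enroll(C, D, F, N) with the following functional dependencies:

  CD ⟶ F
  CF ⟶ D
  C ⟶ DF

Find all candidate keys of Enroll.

{C, N}

Attributes C, N never appear on any right-hand side, so every candidate key must contain {C, N}.
{C, N}⁺ = {C, D, F, N}, which is all of the schema, so {C, N} is the only candidate key.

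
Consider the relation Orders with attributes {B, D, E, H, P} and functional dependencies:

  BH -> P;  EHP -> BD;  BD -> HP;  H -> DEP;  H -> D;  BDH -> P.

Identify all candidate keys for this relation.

{H}⁺: H→DEP adds D, E, P; EHP→BD adds B → {B, D, E, H, P}.
{B, D}⁺: BD→HP adds H, P; H→DEP adds E → {B, D, E, H, P}. Minimal: {D}⁺ = {D}; {B}⁺ = {B} — none reach the full schema.

(H), (B, D)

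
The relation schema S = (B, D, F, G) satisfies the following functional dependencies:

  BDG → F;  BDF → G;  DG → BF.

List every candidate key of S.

(D, G), (B, D, F)

Attribute D never appears on the right-hand side of any dependency, so D must belong to every candidate key.
{D}⁺ = {D}, which is not all of the schema, so we must add further attributes.
{D, G}⁺: DG→BF adds B, F → {B, D, F, G}. Minimal: {G}⁺ = {G}; {D}⁺ = {D} — none reach the full schema.
{B, D, F}⁺: BDF→G adds G → {B, D, F, G}. Minimal: {D, F}⁺ = {D, F}; {B, F}⁺ = {B, F}; {B, D}⁺ = {B, D} — none reach the full schema.
Any other superkey contains one of these as a subset, so there are no further candidate keys.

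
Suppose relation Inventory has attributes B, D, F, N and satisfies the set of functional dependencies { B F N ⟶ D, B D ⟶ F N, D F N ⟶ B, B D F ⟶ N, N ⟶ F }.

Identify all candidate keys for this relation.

{B, D}⁺: BD→FN adds F, N → {B, D, F, N}. Minimal: {D}⁺ = {D}; {B}⁺ = {B} — none reach the full schema.
{B, N}⁺: N→F adds F; BFN→D adds D → {B, D, F, N}. Minimal: {N}⁺ = {F, N}; {B}⁺ = {B} — none reach the full schema.
{D, N}⁺: N→F adds F; DFN→B adds B → {B, D, F, N}. Minimal: {N}⁺ = {F, N}; {D}⁺ = {D} — none reach the full schema.
Any other superkey contains one of these as a subset, so there are no further candidate keys.

{B, D}, {B, N}, {D, N}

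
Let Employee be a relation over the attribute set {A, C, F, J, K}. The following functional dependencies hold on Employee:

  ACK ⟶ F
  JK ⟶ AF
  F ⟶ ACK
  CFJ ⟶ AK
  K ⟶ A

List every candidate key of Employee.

{F, J}, {J, K}

Attribute J never appears on the right-hand side of any dependency, so J must belong to every candidate key.
{J}⁺ = {J}, which is not all of the schema, so we must add further attributes.
{F, J}⁺: F→ACK adds A, C, K → {A, C, F, J, K}.
{J, K}⁺: JK→AF adds A, F; F→ACK adds C → {A, C, F, J, K}.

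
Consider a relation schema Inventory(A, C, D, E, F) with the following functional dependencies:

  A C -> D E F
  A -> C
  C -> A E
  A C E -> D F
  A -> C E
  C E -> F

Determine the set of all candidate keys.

A; C

{A}⁺: A→C adds C; C→AE adds E; ACE→DF adds D, F → {A, C, D, E, F}.
{C}⁺: C→AE adds A, E; ACE→DF adds D, F → {A, C, D, E, F}.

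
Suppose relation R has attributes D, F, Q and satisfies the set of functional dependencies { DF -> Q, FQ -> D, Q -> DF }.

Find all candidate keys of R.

{Q}⁺: Q→DF adds D, F → {D, F, Q}.
{D, F}⁺: DF→Q adds Q → {D, F, Q}. Minimal: {F}⁺ = {F}; {D}⁺ = {D} — none reach the full schema.
Any other superkey contains one of these as a subset, so there are no further candidate keys.

Q, DF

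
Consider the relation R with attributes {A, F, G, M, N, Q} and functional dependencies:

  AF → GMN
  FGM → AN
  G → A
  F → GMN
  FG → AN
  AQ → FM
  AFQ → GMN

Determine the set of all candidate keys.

{A, Q}⁺: AQ→FM adds F, M; AFQ→GMN adds G, N → {A, F, G, M, N, Q}. Minimal: {Q}⁺ = {Q}; {A}⁺ = {A} — none reach the full schema.
{F, Q}⁺: F→GMN adds G, M, N; FG→AN adds A → {A, F, G, M, N, Q}. Minimal: {Q}⁺ = {Q}; {F}⁺ = {A, F, G, M, N} — none reach the full schema.
{G, Q}⁺: G→A adds A; AQ→FM adds F, M; AFQ→GMN adds N → {A, F, G, M, N, Q}. Minimal: {Q}⁺ = {Q}; {G}⁺ = {A, G} — none reach the full schema.
Any other superkey contains one of these as a subset, so there are no further candidate keys.

{A, Q}, {F, Q}, {G, Q}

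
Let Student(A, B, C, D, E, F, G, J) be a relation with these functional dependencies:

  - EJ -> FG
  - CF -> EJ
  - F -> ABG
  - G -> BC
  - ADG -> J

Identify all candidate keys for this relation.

Attribute D never appears on the right-hand side of any dependency, so D must belong to every candidate key.
{D}⁺ = {D}, which is not all of the schema, so we must add further attributes.
{D, F}⁺: F→ABG adds A, B, G; G→BC adds C; ADG→J adds J; CF→EJ adds E → {A, B, C, D, E, F, G, J}. Minimal: {F}⁺ = {A, B, C, E, F, G, J}; {D}⁺ = {D} — none reach the full schema.
{D, E, J}⁺: EJ→FG adds F, G; F→ABG adds A, B; G→BC adds C → {A, B, C, D, E, F, G, J}. Minimal: {E, J}⁺ = {A, B, C, E, F, G, J}; {D, J}⁺ = {D, J}; {D, E}⁺ = {D, E} — none reach the full schema.
{A, D, E, G}⁺: G→BC adds B, C; ADG→J adds J; EJ→FG adds F → {A, B, C, D, E, F, G, J}. Minimal: {D, E, G}⁺ = {B, C, D, E, G}; {A, E, G}⁺ = {A, B, C, E, G}; {A, D, G}⁺ = {A, B, C, D, G, J}; … — none reach the full schema.

DF; DEJ; ADEG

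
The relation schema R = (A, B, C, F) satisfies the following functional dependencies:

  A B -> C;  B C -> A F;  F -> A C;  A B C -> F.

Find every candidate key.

Attribute B never appears on the right-hand side of any dependency, so B must belong to every candidate key.
{B}⁺ = {B}, which is not all of the schema, so we must add further attributes.
{A, B}⁺: AB→C adds C; BC→AF adds F → {A, B, C, F}. Minimal: {B}⁺ = {B}; {A}⁺ = {A} — none reach the full schema.
{B, C}⁺: BC→AF adds A, F → {A, B, C, F}. Minimal: {C}⁺ = {C}; {B}⁺ = {B} — none reach the full schema.
{B, F}⁺: F→AC adds A, C → {A, B, C, F}. Minimal: {F}⁺ = {A, C, F}; {B}⁺ = {B} — none reach the full schema.

AB, BC, BF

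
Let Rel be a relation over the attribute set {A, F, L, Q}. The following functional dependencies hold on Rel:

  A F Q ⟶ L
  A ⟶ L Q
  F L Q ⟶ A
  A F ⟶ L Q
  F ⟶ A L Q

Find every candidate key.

(F)

{F}⁺: F→ALQ adds A, L, Q → {A, F, L, Q}.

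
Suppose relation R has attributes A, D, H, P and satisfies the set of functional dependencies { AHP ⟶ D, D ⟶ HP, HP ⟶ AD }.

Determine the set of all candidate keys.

D, HP

{D}⁺: D→HP adds H, P; HP→AD adds A → {A, D, H, P}.
{H, P}⁺: HP→AD adds A, D → {A, D, H, P}. Minimal: {P}⁺ = {P}; {H}⁺ = {H} — none reach the full schema.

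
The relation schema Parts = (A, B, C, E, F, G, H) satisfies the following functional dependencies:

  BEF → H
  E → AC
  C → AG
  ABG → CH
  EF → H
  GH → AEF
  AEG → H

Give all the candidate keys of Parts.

{B, C}, {B, E}, {A, B, G}, {B, G, H}

{B, C}⁺: C→AG adds A, G; ABG→CH adds H; GH→AEF adds E, F → {A, B, C, E, F, G, H}. Minimal: {C}⁺ = {A, C, G}; {B}⁺ = {B} — none reach the full schema.
{B, E}⁺: E→AC adds A, C; C→AG adds G; ABG→CH adds H; GH→AEF adds F → {A, B, C, E, F, G, H}. Minimal: {E}⁺ = {A, C, E, F, G, H}; {B}⁺ = {B} — none reach the full schema.
{A, B, G}⁺: ABG→CH adds C, H; GH→AEF adds E, F → {A, B, C, E, F, G, H}. Minimal: {B, G}⁺ = {B, G}; {A, G}⁺ = {A, G}; {A, B}⁺ = {A, B} — none reach the full schema.
{B, G, H}⁺: GH→AEF adds A, E, F; E→AC adds C → {A, B, C, E, F, G, H}. Minimal: {G, H}⁺ = {A, C, E, F, G, H}; {B, H}⁺ = {B, H}; {B, G}⁺ = {B, G} — none reach the full schema.
Any other superkey contains one of these as a subset, so there are no further candidate keys.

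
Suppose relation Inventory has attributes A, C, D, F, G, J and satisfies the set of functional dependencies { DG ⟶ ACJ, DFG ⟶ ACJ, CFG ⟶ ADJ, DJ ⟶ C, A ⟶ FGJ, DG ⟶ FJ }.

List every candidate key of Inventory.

{A, C}⁺: A→FGJ adds F, G, J; CFG→ADJ adds D → {A, C, D, F, G, J}.
{A, D}⁺: A→FGJ adds F, G, J; DG→ACJ adds C → {A, C, D, F, G, J}.
{D, G}⁺: DG→ACJ adds A, C, J; A→FGJ adds F → {A, C, D, F, G, J}.
{C, F, G}⁺: CFG→ADJ adds A, D, J → {A, C, D, F, G, J}.
Any other superkey contains one of these as a subset, so there are no further candidate keys.

{A, C}, {A, D}, {D, G}, {C, F, G}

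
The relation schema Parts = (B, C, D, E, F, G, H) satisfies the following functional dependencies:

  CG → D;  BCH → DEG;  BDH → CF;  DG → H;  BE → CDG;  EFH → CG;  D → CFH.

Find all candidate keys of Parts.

{B, D}, {B, E}, {B, C, G}, {B, C, H}

Attribute B never appears on the right-hand side of any dependency, so B must belong to every candidate key.
{B}⁺ = {B}, which is not all of the schema, so we must add further attributes.
{B, D}⁺: D→CFH adds C, F, H; BCH→DEG adds E, G → {B, C, D, E, F, G, H}. Minimal: {D}⁺ = {C, D, F, H}; {B}⁺ = {B} — none reach the full schema.
{B, E}⁺: BE→CDG adds C, D, G; D→CFH adds F, H → {B, C, D, E, F, G, H}. Minimal: {E}⁺ = {E}; {B}⁺ = {B} — none reach the full schema.
{B, C, G}⁺: CG→D adds D; DG→H adds H; D→CFH adds F; BCH→DEG adds E → {B, C, D, E, F, G, H}. Minimal: {C, G}⁺ = {C, D, F, G, H}; {B, G}⁺ = {B, G}; {B, C}⁺ = {B, C} — none reach the full schema.
{B, C, H}⁺: BCH→DEG adds D, E, G; BDH→CF adds F → {B, C, D, E, F, G, H}. Minimal: {C, H}⁺ = {C, H}; {B, H}⁺ = {B, H}; {B, C}⁺ = {B, C} — none reach the full schema.
Any other superkey contains one of these as a subset, so there are no further candidate keys.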